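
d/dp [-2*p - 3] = -2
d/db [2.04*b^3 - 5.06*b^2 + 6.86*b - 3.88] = 6.12*b^2 - 10.12*b + 6.86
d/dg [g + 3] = 1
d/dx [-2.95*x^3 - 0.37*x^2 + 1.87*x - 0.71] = -8.85*x^2 - 0.74*x + 1.87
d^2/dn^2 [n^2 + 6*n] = 2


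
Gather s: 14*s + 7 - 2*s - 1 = 12*s + 6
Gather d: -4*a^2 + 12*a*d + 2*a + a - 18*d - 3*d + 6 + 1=-4*a^2 + 3*a + d*(12*a - 21) + 7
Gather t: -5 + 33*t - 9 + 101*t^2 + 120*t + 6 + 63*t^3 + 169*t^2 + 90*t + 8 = 63*t^3 + 270*t^2 + 243*t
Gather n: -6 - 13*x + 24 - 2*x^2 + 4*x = -2*x^2 - 9*x + 18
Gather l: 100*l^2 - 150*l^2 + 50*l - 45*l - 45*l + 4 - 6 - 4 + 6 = -50*l^2 - 40*l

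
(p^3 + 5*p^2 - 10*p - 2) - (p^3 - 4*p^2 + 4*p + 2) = 9*p^2 - 14*p - 4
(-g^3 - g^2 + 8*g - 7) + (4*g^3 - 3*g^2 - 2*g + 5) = 3*g^3 - 4*g^2 + 6*g - 2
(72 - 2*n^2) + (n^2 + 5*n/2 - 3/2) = -n^2 + 5*n/2 + 141/2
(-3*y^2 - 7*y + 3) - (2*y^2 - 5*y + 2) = -5*y^2 - 2*y + 1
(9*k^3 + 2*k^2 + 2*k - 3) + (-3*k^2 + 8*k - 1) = 9*k^3 - k^2 + 10*k - 4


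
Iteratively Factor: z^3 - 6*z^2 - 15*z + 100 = (z - 5)*(z^2 - z - 20) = (z - 5)*(z + 4)*(z - 5)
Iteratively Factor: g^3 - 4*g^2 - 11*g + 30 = (g + 3)*(g^2 - 7*g + 10) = (g - 5)*(g + 3)*(g - 2)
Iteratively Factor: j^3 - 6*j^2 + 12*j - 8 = (j - 2)*(j^2 - 4*j + 4) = (j - 2)^2*(j - 2)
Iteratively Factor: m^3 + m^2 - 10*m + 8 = (m - 2)*(m^2 + 3*m - 4) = (m - 2)*(m - 1)*(m + 4)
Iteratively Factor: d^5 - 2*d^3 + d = (d - 1)*(d^4 + d^3 - d^2 - d) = d*(d - 1)*(d^3 + d^2 - d - 1) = d*(d - 1)*(d + 1)*(d^2 - 1) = d*(d - 1)*(d + 1)^2*(d - 1)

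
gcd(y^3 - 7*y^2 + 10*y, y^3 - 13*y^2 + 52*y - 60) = y^2 - 7*y + 10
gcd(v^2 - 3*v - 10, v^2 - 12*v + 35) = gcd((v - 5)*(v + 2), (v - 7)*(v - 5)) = v - 5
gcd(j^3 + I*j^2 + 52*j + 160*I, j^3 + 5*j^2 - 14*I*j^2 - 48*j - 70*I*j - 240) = j - 8*I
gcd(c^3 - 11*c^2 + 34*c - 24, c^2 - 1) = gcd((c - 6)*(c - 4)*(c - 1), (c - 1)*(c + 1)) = c - 1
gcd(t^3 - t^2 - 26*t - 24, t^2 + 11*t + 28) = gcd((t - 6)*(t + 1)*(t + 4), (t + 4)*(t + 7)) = t + 4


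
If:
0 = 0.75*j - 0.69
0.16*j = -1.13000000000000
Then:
No Solution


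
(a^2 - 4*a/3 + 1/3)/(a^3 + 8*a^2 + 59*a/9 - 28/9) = 3*(a - 1)/(3*a^2 + 25*a + 28)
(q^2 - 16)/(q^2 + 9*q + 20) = (q - 4)/(q + 5)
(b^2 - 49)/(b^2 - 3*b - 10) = (49 - b^2)/(-b^2 + 3*b + 10)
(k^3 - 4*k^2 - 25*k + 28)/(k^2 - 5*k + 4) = (k^2 - 3*k - 28)/(k - 4)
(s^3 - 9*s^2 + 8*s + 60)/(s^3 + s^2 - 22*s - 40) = (s - 6)/(s + 4)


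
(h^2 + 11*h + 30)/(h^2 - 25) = (h + 6)/(h - 5)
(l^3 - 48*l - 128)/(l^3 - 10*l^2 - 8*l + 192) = (l + 4)/(l - 6)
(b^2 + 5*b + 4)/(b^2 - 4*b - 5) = (b + 4)/(b - 5)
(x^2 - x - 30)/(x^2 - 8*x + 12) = (x + 5)/(x - 2)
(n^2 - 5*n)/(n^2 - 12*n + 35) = n/(n - 7)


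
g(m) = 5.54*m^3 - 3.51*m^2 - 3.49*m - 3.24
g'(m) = 16.62*m^2 - 7.02*m - 3.49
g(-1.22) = -14.27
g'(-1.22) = 29.81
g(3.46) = 172.14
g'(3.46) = 171.19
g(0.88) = -5.25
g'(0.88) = 3.20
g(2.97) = 100.57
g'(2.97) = 122.26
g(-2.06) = -59.38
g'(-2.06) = 81.50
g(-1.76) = -38.17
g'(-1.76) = 60.35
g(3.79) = 234.71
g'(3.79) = 208.64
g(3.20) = 131.18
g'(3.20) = 144.23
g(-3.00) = -173.94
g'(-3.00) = 167.15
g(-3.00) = -173.94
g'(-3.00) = 167.15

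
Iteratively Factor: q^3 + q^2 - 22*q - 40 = (q + 4)*(q^2 - 3*q - 10) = (q + 2)*(q + 4)*(q - 5)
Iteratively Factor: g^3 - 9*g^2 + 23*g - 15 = (g - 3)*(g^2 - 6*g + 5) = (g - 5)*(g - 3)*(g - 1)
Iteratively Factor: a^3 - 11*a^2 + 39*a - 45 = (a - 3)*(a^2 - 8*a + 15) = (a - 3)^2*(a - 5)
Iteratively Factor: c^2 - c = (c - 1)*(c)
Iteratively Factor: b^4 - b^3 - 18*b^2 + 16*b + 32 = (b - 2)*(b^3 + b^2 - 16*b - 16) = (b - 2)*(b + 4)*(b^2 - 3*b - 4) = (b - 4)*(b - 2)*(b + 4)*(b + 1)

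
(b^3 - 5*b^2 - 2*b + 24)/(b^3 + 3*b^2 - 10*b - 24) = (b - 4)/(b + 4)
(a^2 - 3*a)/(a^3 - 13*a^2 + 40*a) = (a - 3)/(a^2 - 13*a + 40)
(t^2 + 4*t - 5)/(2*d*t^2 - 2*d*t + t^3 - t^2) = (t + 5)/(t*(2*d + t))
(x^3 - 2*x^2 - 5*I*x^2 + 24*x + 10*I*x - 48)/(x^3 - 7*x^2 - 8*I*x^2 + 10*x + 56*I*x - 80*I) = (x + 3*I)/(x - 5)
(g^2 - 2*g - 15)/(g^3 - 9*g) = (g - 5)/(g*(g - 3))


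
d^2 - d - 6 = (d - 3)*(d + 2)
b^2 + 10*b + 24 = (b + 4)*(b + 6)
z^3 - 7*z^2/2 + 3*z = z*(z - 2)*(z - 3/2)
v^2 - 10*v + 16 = (v - 8)*(v - 2)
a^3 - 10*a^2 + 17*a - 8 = (a - 8)*(a - 1)^2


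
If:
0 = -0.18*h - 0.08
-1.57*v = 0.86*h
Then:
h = -0.44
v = 0.24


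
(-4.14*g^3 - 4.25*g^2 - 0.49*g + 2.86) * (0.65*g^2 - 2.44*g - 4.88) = -2.691*g^5 + 7.3391*g^4 + 30.2547*g^3 + 23.7946*g^2 - 4.5872*g - 13.9568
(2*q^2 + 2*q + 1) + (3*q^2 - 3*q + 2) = 5*q^2 - q + 3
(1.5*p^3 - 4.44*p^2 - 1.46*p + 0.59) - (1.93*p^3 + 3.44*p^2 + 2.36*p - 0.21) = -0.43*p^3 - 7.88*p^2 - 3.82*p + 0.8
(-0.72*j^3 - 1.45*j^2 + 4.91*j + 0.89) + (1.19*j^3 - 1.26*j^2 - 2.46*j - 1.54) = 0.47*j^3 - 2.71*j^2 + 2.45*j - 0.65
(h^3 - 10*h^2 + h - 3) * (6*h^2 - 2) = 6*h^5 - 60*h^4 + 4*h^3 + 2*h^2 - 2*h + 6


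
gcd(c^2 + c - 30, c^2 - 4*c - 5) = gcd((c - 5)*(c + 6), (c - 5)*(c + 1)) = c - 5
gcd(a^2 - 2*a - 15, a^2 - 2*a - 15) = a^2 - 2*a - 15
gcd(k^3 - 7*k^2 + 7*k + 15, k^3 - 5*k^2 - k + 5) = k^2 - 4*k - 5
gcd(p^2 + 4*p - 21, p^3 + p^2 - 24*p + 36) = p - 3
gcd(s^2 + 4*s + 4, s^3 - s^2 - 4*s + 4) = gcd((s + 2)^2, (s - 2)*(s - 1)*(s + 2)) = s + 2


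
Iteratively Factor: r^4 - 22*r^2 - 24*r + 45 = (r + 3)*(r^3 - 3*r^2 - 13*r + 15) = (r - 1)*(r + 3)*(r^2 - 2*r - 15) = (r - 1)*(r + 3)^2*(r - 5)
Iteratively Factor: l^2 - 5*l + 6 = (l - 2)*(l - 3)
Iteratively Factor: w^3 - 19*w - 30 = (w + 2)*(w^2 - 2*w - 15) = (w - 5)*(w + 2)*(w + 3)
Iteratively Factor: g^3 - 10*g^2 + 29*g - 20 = (g - 4)*(g^2 - 6*g + 5) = (g - 5)*(g - 4)*(g - 1)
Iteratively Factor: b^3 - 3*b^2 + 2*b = (b - 2)*(b^2 - b) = (b - 2)*(b - 1)*(b)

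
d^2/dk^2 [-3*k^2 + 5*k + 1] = -6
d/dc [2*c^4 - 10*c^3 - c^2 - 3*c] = 8*c^3 - 30*c^2 - 2*c - 3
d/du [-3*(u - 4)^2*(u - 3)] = 3*(10 - 3*u)*(u - 4)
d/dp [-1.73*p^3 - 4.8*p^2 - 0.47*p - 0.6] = -5.19*p^2 - 9.6*p - 0.47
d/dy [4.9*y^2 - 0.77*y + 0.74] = 9.8*y - 0.77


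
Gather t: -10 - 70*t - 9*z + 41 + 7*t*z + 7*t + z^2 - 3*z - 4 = t*(7*z - 63) + z^2 - 12*z + 27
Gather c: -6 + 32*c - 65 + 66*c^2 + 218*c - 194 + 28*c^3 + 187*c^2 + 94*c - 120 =28*c^3 + 253*c^2 + 344*c - 385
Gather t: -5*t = -5*t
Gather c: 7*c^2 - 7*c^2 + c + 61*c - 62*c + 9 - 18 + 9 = 0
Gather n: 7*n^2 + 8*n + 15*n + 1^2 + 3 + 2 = 7*n^2 + 23*n + 6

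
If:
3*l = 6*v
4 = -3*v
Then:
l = -8/3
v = -4/3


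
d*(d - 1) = d^2 - d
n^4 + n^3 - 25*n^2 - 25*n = n*(n - 5)*(n + 1)*(n + 5)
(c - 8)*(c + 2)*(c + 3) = c^3 - 3*c^2 - 34*c - 48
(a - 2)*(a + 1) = a^2 - a - 2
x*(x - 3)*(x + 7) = x^3 + 4*x^2 - 21*x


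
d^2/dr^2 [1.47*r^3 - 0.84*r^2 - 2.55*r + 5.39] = 8.82*r - 1.68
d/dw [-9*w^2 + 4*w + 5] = 4 - 18*w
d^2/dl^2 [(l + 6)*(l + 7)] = 2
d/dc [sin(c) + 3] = cos(c)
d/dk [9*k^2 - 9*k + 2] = 18*k - 9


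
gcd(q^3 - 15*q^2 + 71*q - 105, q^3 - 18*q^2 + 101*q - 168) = q^2 - 10*q + 21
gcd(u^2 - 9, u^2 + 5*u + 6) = u + 3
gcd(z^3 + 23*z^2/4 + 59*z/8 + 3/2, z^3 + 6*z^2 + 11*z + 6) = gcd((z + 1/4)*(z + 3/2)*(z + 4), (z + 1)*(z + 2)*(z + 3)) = 1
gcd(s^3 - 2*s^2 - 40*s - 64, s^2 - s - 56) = s - 8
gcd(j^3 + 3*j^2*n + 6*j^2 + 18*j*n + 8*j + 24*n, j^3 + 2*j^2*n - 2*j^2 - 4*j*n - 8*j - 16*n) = j + 2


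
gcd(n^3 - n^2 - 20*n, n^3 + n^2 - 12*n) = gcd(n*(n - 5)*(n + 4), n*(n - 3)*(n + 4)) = n^2 + 4*n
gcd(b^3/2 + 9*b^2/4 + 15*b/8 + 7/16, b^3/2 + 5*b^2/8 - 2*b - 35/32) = b + 1/2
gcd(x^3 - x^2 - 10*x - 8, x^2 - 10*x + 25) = 1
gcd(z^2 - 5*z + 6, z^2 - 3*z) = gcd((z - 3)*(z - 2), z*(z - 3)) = z - 3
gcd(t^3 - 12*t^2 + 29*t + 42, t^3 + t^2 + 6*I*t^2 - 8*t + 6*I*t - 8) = t + 1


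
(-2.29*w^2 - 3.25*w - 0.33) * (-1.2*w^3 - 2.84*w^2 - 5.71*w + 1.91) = 2.748*w^5 + 10.4036*w^4 + 22.7019*w^3 + 15.1208*w^2 - 4.3232*w - 0.6303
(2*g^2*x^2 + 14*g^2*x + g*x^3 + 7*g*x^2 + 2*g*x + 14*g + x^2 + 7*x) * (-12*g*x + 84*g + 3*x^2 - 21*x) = -24*g^3*x^3 + 1176*g^3*x - 6*g^2*x^4 + 270*g^2*x^2 + 1176*g^2 + 3*g*x^5 - 153*g*x^3 + 294*g*x + 3*x^4 - 147*x^2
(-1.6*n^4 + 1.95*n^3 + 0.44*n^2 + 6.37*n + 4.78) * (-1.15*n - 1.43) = 1.84*n^5 + 0.0455000000000001*n^4 - 3.2945*n^3 - 7.9547*n^2 - 14.6061*n - 6.8354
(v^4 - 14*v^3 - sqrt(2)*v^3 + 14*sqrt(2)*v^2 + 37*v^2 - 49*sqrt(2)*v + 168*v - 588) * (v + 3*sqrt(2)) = v^5 - 14*v^4 + 2*sqrt(2)*v^4 - 28*sqrt(2)*v^3 + 31*v^3 + 62*sqrt(2)*v^2 + 252*v^2 - 882*v + 504*sqrt(2)*v - 1764*sqrt(2)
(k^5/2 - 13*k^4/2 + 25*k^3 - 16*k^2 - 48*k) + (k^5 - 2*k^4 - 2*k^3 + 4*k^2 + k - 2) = 3*k^5/2 - 17*k^4/2 + 23*k^3 - 12*k^2 - 47*k - 2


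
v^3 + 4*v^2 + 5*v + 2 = (v + 1)^2*(v + 2)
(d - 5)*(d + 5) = d^2 - 25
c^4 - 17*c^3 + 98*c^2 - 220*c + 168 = (c - 7)*(c - 6)*(c - 2)^2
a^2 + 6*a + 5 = (a + 1)*(a + 5)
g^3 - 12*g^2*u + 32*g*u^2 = g*(g - 8*u)*(g - 4*u)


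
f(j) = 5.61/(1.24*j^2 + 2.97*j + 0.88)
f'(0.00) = -21.52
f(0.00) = 6.38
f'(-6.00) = 0.09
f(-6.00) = 0.20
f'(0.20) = -8.38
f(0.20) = 3.68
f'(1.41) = -0.64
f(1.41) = 0.74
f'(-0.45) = -246.53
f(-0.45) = -27.31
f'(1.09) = -1.02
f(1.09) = 1.00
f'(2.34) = -0.23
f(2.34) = 0.38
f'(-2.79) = 4.39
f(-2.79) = 2.50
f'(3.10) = -0.12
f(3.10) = 0.25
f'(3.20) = -0.11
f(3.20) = 0.24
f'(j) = 5.61*(-2.48*j - 2.97)/(1.24*j^2 + 2.97*j + 0.88)^2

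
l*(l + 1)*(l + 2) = l^3 + 3*l^2 + 2*l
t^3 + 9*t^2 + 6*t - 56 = (t - 2)*(t + 4)*(t + 7)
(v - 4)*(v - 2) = v^2 - 6*v + 8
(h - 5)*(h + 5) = h^2 - 25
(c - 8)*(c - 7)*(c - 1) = c^3 - 16*c^2 + 71*c - 56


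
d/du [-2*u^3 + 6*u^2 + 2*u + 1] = -6*u^2 + 12*u + 2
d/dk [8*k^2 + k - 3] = 16*k + 1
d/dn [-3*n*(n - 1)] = 3 - 6*n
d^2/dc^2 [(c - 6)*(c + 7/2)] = 2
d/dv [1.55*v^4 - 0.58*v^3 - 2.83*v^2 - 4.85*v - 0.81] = 6.2*v^3 - 1.74*v^2 - 5.66*v - 4.85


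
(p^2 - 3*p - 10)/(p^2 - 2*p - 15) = (p + 2)/(p + 3)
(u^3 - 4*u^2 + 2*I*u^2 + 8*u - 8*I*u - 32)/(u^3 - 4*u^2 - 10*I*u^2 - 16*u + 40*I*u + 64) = (u + 4*I)/(u - 8*I)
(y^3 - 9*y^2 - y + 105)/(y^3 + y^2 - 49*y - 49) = (y^2 - 2*y - 15)/(y^2 + 8*y + 7)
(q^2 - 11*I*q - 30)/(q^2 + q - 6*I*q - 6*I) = (q - 5*I)/(q + 1)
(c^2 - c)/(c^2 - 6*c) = (c - 1)/(c - 6)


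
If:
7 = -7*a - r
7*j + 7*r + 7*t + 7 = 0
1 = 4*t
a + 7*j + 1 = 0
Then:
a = -33/40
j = -1/40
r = -49/40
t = 1/4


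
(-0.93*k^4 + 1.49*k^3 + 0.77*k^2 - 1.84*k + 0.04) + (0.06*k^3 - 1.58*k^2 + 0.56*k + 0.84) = -0.93*k^4 + 1.55*k^3 - 0.81*k^2 - 1.28*k + 0.88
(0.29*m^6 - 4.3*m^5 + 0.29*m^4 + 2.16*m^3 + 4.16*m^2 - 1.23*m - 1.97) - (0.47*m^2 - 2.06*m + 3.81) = 0.29*m^6 - 4.3*m^5 + 0.29*m^4 + 2.16*m^3 + 3.69*m^2 + 0.83*m - 5.78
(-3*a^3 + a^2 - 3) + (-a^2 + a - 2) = -3*a^3 + a - 5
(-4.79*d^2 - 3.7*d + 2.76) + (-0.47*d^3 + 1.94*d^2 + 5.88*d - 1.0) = -0.47*d^3 - 2.85*d^2 + 2.18*d + 1.76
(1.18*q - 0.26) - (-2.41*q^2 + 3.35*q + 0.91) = 2.41*q^2 - 2.17*q - 1.17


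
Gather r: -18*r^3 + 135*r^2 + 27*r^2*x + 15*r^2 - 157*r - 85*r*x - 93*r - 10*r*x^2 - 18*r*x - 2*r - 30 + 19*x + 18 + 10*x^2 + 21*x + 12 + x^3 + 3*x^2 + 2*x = -18*r^3 + r^2*(27*x + 150) + r*(-10*x^2 - 103*x - 252) + x^3 + 13*x^2 + 42*x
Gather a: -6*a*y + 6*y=-6*a*y + 6*y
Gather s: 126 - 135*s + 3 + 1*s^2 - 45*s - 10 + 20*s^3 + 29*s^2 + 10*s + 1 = 20*s^3 + 30*s^2 - 170*s + 120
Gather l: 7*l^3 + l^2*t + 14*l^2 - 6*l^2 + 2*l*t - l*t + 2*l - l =7*l^3 + l^2*(t + 8) + l*(t + 1)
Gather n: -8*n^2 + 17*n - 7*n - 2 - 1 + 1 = -8*n^2 + 10*n - 2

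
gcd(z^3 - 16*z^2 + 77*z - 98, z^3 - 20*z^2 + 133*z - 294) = z^2 - 14*z + 49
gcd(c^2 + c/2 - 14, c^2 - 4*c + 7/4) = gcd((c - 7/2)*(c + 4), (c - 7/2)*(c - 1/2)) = c - 7/2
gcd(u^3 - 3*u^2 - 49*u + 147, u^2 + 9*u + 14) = u + 7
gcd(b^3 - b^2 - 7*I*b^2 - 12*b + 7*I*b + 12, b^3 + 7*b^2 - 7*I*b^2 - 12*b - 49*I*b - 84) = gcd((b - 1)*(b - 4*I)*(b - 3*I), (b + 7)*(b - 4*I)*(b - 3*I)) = b^2 - 7*I*b - 12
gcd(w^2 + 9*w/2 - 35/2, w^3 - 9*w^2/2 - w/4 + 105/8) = w - 5/2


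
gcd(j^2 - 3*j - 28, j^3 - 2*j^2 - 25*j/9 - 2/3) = 1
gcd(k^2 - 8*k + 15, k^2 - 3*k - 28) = 1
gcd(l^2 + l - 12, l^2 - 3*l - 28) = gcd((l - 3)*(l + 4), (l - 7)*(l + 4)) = l + 4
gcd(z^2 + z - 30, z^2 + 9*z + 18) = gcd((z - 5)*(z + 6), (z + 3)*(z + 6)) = z + 6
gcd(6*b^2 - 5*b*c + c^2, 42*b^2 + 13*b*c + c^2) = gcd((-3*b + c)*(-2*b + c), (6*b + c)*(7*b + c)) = 1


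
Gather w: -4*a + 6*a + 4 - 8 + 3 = 2*a - 1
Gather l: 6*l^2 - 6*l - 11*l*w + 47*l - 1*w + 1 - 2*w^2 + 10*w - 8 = 6*l^2 + l*(41 - 11*w) - 2*w^2 + 9*w - 7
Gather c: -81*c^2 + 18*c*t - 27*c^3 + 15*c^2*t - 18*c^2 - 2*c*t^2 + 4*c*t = -27*c^3 + c^2*(15*t - 99) + c*(-2*t^2 + 22*t)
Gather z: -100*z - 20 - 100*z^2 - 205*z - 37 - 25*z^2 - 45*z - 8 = -125*z^2 - 350*z - 65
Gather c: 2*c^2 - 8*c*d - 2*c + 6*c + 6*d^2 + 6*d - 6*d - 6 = 2*c^2 + c*(4 - 8*d) + 6*d^2 - 6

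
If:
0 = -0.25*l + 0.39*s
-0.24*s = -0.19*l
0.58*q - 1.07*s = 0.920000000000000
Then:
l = 0.00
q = 1.59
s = 0.00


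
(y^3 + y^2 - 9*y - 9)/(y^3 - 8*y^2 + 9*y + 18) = (y + 3)/(y - 6)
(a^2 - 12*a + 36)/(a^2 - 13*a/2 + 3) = 2*(a - 6)/(2*a - 1)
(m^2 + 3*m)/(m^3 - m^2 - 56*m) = (m + 3)/(m^2 - m - 56)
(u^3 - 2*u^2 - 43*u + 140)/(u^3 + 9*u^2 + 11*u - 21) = (u^2 - 9*u + 20)/(u^2 + 2*u - 3)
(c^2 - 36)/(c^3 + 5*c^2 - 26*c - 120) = (c - 6)/(c^2 - c - 20)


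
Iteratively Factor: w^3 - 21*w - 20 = (w + 4)*(w^2 - 4*w - 5) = (w + 1)*(w + 4)*(w - 5)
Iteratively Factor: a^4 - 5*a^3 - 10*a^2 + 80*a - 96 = (a - 3)*(a^3 - 2*a^2 - 16*a + 32) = (a - 3)*(a - 2)*(a^2 - 16) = (a - 3)*(a - 2)*(a + 4)*(a - 4)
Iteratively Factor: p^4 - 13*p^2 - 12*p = (p)*(p^3 - 13*p - 12) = p*(p + 3)*(p^2 - 3*p - 4) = p*(p + 1)*(p + 3)*(p - 4)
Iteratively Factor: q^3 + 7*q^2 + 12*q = (q + 4)*(q^2 + 3*q) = (q + 3)*(q + 4)*(q)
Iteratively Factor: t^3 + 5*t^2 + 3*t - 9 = (t - 1)*(t^2 + 6*t + 9) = (t - 1)*(t + 3)*(t + 3)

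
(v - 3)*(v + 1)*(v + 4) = v^3 + 2*v^2 - 11*v - 12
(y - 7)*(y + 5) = y^2 - 2*y - 35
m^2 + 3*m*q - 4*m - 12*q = (m - 4)*(m + 3*q)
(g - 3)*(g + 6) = g^2 + 3*g - 18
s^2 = s^2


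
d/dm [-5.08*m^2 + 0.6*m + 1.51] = 0.6 - 10.16*m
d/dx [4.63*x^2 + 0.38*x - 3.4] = 9.26*x + 0.38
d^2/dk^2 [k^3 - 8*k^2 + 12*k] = 6*k - 16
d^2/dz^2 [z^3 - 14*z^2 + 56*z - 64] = 6*z - 28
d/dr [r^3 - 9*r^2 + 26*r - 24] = 3*r^2 - 18*r + 26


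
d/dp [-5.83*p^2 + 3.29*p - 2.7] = 3.29 - 11.66*p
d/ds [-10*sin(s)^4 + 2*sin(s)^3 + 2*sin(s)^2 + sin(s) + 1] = (-40*sin(s)^3 + 6*sin(s)^2 + 4*sin(s) + 1)*cos(s)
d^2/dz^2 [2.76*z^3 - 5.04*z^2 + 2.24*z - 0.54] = 16.56*z - 10.08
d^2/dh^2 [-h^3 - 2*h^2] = -6*h - 4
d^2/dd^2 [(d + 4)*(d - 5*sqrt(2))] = 2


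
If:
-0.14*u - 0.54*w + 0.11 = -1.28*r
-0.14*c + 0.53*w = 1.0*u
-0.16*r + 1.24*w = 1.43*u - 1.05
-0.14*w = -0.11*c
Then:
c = -2.04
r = -0.82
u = -0.56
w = -1.60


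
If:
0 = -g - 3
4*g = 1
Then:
No Solution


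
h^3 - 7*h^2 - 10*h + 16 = (h - 8)*(h - 1)*(h + 2)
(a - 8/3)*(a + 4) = a^2 + 4*a/3 - 32/3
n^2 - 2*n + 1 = (n - 1)^2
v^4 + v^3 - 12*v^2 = v^2*(v - 3)*(v + 4)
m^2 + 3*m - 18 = (m - 3)*(m + 6)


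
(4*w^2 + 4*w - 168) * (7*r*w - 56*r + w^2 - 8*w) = 28*r*w^3 - 196*r*w^2 - 1400*r*w + 9408*r + 4*w^4 - 28*w^3 - 200*w^2 + 1344*w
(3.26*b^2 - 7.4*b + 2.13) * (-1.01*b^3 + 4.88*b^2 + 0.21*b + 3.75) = -3.2926*b^5 + 23.3828*b^4 - 37.5787*b^3 + 21.0654*b^2 - 27.3027*b + 7.9875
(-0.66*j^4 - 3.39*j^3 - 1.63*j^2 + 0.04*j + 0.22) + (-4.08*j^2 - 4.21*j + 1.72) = -0.66*j^4 - 3.39*j^3 - 5.71*j^2 - 4.17*j + 1.94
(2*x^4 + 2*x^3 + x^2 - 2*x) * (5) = 10*x^4 + 10*x^3 + 5*x^2 - 10*x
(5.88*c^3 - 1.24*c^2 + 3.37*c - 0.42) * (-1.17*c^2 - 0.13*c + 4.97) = -6.8796*c^5 + 0.6864*c^4 + 25.4419*c^3 - 6.1095*c^2 + 16.8035*c - 2.0874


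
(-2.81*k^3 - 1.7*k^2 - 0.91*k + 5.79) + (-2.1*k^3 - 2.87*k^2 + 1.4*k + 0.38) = -4.91*k^3 - 4.57*k^2 + 0.49*k + 6.17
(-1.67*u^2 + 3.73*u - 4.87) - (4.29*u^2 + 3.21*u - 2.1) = -5.96*u^2 + 0.52*u - 2.77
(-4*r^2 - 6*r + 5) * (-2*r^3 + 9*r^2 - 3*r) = 8*r^5 - 24*r^4 - 52*r^3 + 63*r^2 - 15*r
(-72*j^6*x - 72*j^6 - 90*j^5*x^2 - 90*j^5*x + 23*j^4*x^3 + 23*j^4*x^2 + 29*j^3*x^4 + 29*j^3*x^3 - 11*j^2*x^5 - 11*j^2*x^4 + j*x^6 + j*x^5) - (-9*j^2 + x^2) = -72*j^6*x - 72*j^6 - 90*j^5*x^2 - 90*j^5*x + 23*j^4*x^3 + 23*j^4*x^2 + 29*j^3*x^4 + 29*j^3*x^3 - 11*j^2*x^5 - 11*j^2*x^4 + 9*j^2 + j*x^6 + j*x^5 - x^2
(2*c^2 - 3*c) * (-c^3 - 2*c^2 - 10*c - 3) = -2*c^5 - c^4 - 14*c^3 + 24*c^2 + 9*c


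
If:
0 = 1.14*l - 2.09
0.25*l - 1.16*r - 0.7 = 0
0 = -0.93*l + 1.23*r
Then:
No Solution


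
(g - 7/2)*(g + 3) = g^2 - g/2 - 21/2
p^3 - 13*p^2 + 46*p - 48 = (p - 8)*(p - 3)*(p - 2)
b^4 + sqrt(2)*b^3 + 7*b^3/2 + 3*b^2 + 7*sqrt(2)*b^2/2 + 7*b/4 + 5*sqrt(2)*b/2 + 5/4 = (b + 1)*(b + 5/2)*(b + sqrt(2)/2)^2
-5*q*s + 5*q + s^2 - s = (-5*q + s)*(s - 1)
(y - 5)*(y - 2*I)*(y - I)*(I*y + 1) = I*y^4 + 4*y^3 - 5*I*y^3 - 20*y^2 - 5*I*y^2 - 2*y + 25*I*y + 10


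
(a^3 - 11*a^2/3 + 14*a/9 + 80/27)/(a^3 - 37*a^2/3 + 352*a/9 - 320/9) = (a + 2/3)/(a - 8)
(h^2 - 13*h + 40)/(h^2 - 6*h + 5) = (h - 8)/(h - 1)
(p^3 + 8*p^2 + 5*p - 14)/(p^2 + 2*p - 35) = (p^2 + p - 2)/(p - 5)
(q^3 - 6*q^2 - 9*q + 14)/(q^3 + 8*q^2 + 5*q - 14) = (q - 7)/(q + 7)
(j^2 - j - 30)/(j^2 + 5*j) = (j - 6)/j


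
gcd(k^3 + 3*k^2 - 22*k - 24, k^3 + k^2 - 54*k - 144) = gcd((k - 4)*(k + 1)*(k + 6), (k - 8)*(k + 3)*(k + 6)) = k + 6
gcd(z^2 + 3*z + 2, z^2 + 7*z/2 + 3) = z + 2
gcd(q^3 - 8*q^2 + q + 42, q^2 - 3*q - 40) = 1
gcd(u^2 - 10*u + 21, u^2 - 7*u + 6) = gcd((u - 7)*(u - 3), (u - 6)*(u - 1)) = 1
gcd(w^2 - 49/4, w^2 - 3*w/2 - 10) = 1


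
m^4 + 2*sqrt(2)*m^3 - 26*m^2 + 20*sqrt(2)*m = m*(m - 2*sqrt(2))*(m - sqrt(2))*(m + 5*sqrt(2))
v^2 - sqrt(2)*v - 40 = (v - 5*sqrt(2))*(v + 4*sqrt(2))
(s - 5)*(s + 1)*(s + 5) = s^3 + s^2 - 25*s - 25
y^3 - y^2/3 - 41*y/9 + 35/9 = (y - 5/3)*(y - 1)*(y + 7/3)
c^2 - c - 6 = (c - 3)*(c + 2)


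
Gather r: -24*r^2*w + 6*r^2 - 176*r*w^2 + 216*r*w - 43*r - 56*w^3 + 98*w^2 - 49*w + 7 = r^2*(6 - 24*w) + r*(-176*w^2 + 216*w - 43) - 56*w^3 + 98*w^2 - 49*w + 7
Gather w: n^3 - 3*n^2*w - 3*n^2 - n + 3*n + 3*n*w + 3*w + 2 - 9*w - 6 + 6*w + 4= n^3 - 3*n^2 + 2*n + w*(-3*n^2 + 3*n)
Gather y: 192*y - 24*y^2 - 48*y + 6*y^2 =-18*y^2 + 144*y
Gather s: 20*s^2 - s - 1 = 20*s^2 - s - 1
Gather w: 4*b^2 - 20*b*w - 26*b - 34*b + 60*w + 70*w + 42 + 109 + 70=4*b^2 - 60*b + w*(130 - 20*b) + 221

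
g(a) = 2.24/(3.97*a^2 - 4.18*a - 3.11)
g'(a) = 2.24*(4.18 - 7.94*a)/(3.97*a^2 - 4.18*a - 3.11)^2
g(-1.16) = 0.32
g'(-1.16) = 0.60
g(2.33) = 0.26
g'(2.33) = -0.42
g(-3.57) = 0.04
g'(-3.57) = 0.02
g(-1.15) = 0.32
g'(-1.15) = 0.62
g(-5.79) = 0.01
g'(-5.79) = 0.00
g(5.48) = 0.02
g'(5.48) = -0.01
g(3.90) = 0.05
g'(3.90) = -0.04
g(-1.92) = 0.11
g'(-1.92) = 0.11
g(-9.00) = 0.01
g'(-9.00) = 0.00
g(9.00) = 0.01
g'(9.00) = -0.00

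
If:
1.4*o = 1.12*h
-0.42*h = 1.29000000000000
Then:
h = -3.07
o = -2.46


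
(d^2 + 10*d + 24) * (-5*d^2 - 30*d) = -5*d^4 - 80*d^3 - 420*d^2 - 720*d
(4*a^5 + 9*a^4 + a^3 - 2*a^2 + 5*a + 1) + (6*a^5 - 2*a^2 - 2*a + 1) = 10*a^5 + 9*a^4 + a^3 - 4*a^2 + 3*a + 2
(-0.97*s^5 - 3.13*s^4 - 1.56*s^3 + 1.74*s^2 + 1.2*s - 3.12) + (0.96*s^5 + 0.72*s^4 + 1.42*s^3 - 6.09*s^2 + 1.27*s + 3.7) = -0.01*s^5 - 2.41*s^4 - 0.14*s^3 - 4.35*s^2 + 2.47*s + 0.58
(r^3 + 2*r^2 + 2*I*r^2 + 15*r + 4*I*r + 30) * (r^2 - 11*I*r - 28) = r^5 + 2*r^4 - 9*I*r^4 + 9*r^3 - 18*I*r^3 + 18*r^2 - 221*I*r^2 - 420*r - 442*I*r - 840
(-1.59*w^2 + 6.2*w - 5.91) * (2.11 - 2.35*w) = 3.7365*w^3 - 17.9249*w^2 + 26.9705*w - 12.4701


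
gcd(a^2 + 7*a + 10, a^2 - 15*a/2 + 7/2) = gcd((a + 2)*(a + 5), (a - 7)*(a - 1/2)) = 1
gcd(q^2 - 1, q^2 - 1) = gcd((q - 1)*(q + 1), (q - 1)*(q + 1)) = q^2 - 1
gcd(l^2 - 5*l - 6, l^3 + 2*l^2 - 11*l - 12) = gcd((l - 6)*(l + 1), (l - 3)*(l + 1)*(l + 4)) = l + 1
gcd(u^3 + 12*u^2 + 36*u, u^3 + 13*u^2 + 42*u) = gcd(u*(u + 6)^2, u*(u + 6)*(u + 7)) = u^2 + 6*u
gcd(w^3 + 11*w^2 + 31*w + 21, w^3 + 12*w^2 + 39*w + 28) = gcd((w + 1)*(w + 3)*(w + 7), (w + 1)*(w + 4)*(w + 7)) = w^2 + 8*w + 7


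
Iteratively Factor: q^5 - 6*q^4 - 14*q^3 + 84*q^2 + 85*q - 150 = (q - 5)*(q^4 - q^3 - 19*q^2 - 11*q + 30) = (q - 5)*(q - 1)*(q^3 - 19*q - 30) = (q - 5)*(q - 1)*(q + 3)*(q^2 - 3*q - 10) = (q - 5)*(q - 1)*(q + 2)*(q + 3)*(q - 5)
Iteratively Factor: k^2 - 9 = (k - 3)*(k + 3)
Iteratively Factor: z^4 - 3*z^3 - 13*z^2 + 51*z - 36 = (z - 3)*(z^3 - 13*z + 12) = (z - 3)*(z + 4)*(z^2 - 4*z + 3) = (z - 3)*(z - 1)*(z + 4)*(z - 3)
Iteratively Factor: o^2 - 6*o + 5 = (o - 1)*(o - 5)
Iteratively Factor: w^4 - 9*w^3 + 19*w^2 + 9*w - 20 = (w - 1)*(w^3 - 8*w^2 + 11*w + 20) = (w - 5)*(w - 1)*(w^2 - 3*w - 4) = (w - 5)*(w - 4)*(w - 1)*(w + 1)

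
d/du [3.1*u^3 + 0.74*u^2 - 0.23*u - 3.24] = 9.3*u^2 + 1.48*u - 0.23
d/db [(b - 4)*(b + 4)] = 2*b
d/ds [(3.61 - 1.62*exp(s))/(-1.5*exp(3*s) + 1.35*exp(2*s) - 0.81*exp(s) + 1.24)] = (-4.86*exp(3*s) + 18.432*exp(2*s) - 9.747*exp(s) + 0.9153)*exp(s)/(2.25*exp(6*s) - 4.05*exp(5*s) + 4.2525*exp(4*s) - 5.907*exp(3*s) + 4.0041*exp(2*s) - 2.0088*exp(s) + 1.5376)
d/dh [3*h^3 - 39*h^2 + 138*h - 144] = 9*h^2 - 78*h + 138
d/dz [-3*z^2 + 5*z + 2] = 5 - 6*z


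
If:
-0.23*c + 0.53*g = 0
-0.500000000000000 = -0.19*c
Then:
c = 2.63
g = 1.14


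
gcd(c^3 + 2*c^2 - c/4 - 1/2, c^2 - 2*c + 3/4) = c - 1/2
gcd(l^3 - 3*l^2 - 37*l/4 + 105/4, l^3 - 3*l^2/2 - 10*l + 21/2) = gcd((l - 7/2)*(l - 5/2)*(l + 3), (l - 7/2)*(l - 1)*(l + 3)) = l^2 - l/2 - 21/2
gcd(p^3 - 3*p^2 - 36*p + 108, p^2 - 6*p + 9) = p - 3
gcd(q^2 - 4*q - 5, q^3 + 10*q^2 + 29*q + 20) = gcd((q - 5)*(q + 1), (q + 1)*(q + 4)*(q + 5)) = q + 1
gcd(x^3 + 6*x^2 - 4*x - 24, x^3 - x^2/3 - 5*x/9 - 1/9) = 1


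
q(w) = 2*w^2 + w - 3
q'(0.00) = 1.00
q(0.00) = -3.00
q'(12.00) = 49.00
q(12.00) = 297.00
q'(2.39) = 10.56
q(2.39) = 10.81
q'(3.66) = 15.64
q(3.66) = 27.45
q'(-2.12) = -7.48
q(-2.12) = 3.87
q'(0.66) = 3.64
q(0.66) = -1.47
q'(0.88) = 4.52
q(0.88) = -0.57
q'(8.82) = 36.28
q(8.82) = 161.40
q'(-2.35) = -8.40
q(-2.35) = 5.70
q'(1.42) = 6.68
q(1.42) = 2.45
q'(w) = 4*w + 1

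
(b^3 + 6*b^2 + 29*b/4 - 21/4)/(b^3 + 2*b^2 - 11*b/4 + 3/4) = (2*b + 7)/(2*b - 1)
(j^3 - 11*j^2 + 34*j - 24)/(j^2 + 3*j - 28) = (j^2 - 7*j + 6)/(j + 7)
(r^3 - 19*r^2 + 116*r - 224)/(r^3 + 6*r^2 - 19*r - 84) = (r^2 - 15*r + 56)/(r^2 + 10*r + 21)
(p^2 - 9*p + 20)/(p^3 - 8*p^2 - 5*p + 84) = (p - 5)/(p^2 - 4*p - 21)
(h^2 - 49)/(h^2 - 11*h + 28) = (h + 7)/(h - 4)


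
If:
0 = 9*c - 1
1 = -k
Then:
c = 1/9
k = -1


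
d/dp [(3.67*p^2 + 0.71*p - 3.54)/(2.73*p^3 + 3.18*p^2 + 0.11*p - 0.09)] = (-10.0191*p^4 - 3.8766*p^3 + 27.1385*p^2 + 21.8538*p + 0.3255)/(7.4529*p^6 + 17.3628*p^5 + 10.713*p^4 + 0.2082*p^3 - 0.5603*p^2 - 0.0198*p + 0.0081)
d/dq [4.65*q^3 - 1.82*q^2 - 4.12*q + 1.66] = 13.95*q^2 - 3.64*q - 4.12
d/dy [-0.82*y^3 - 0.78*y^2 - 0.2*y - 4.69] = -2.46*y^2 - 1.56*y - 0.2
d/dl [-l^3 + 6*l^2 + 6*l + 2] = -3*l^2 + 12*l + 6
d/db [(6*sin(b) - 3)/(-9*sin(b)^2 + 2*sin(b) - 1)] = 54*(sin(b) - 1)*sin(b)*cos(b)/(9*sin(b)^2 - 2*sin(b) + 1)^2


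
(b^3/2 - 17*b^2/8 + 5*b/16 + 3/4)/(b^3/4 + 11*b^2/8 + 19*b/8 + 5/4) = (8*b^3 - 34*b^2 + 5*b + 12)/(2*(2*b^3 + 11*b^2 + 19*b + 10))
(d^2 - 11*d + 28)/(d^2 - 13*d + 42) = (d - 4)/(d - 6)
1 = 1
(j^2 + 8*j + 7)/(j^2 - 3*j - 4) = (j + 7)/(j - 4)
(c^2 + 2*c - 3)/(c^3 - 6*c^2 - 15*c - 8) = (-c^2 - 2*c + 3)/(-c^3 + 6*c^2 + 15*c + 8)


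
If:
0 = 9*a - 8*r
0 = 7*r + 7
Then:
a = -8/9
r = -1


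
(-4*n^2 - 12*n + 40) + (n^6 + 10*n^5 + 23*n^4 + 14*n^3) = n^6 + 10*n^5 + 23*n^4 + 14*n^3 - 4*n^2 - 12*n + 40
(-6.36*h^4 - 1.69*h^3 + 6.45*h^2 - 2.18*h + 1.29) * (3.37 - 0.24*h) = 1.5264*h^5 - 21.0276*h^4 - 7.2433*h^3 + 22.2597*h^2 - 7.6562*h + 4.3473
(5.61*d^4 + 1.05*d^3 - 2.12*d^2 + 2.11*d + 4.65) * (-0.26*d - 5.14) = -1.4586*d^5 - 29.1084*d^4 - 4.8458*d^3 + 10.3482*d^2 - 12.0544*d - 23.901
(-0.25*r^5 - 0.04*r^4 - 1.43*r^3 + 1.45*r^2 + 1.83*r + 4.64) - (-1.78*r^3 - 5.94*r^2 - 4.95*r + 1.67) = -0.25*r^5 - 0.04*r^4 + 0.35*r^3 + 7.39*r^2 + 6.78*r + 2.97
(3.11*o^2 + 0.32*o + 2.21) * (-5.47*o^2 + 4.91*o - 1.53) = -17.0117*o^4 + 13.5197*o^3 - 15.2758*o^2 + 10.3615*o - 3.3813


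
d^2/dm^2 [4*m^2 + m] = 8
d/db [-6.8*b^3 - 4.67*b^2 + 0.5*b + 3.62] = -20.4*b^2 - 9.34*b + 0.5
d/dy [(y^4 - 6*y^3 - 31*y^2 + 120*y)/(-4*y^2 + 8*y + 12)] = (-y^3 + 3*y + 20)/(2*(y^2 + 2*y + 1))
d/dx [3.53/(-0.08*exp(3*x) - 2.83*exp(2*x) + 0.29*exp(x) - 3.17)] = (0.8472*exp(2*x) + 19.9798*exp(x) - 1.0237)*exp(x)/(0.08*exp(3*x) + 2.83*exp(2*x) - 0.29*exp(x) + 3.17)^2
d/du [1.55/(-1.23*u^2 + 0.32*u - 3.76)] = (3.813*u - 0.496)/(1.23*u^2 - 0.32*u + 3.76)^2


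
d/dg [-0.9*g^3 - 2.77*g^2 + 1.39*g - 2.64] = -2.7*g^2 - 5.54*g + 1.39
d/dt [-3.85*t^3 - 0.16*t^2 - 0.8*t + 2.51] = -11.55*t^2 - 0.32*t - 0.8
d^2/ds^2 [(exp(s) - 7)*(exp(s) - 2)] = (4*exp(s) - 9)*exp(s)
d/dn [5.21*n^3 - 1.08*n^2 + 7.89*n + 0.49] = 15.63*n^2 - 2.16*n + 7.89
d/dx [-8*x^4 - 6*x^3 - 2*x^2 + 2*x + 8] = -32*x^3 - 18*x^2 - 4*x + 2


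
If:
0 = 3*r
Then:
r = 0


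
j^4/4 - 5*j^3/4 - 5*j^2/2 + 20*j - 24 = (j/4 + 1)*(j - 4)*(j - 3)*(j - 2)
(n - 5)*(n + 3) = n^2 - 2*n - 15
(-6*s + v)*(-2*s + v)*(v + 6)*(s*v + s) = 12*s^3*v^2 + 84*s^3*v + 72*s^3 - 8*s^2*v^3 - 56*s^2*v^2 - 48*s^2*v + s*v^4 + 7*s*v^3 + 6*s*v^2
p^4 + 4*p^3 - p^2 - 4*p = p*(p - 1)*(p + 1)*(p + 4)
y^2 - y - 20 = (y - 5)*(y + 4)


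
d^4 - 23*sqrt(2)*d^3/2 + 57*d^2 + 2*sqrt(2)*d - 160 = (d - 8*sqrt(2))*(d - 5*sqrt(2)/2)*(d - 2*sqrt(2))*(d + sqrt(2))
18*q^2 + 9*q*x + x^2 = (3*q + x)*(6*q + x)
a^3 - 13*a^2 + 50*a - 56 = (a - 7)*(a - 4)*(a - 2)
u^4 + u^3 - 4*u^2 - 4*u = u*(u - 2)*(u + 1)*(u + 2)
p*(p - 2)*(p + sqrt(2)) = p^3 - 2*p^2 + sqrt(2)*p^2 - 2*sqrt(2)*p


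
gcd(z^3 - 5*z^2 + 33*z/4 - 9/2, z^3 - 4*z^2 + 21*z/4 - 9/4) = z^2 - 3*z + 9/4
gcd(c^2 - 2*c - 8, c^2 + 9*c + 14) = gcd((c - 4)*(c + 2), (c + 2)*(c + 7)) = c + 2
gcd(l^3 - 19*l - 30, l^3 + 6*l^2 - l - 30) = l + 3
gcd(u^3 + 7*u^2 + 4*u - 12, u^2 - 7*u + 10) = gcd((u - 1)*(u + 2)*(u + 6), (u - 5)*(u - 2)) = 1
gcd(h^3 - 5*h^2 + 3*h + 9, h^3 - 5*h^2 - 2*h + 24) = h - 3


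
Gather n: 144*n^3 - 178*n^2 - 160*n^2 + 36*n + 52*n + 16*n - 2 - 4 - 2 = 144*n^3 - 338*n^2 + 104*n - 8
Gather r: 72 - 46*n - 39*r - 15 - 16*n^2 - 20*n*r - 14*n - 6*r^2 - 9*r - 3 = -16*n^2 - 60*n - 6*r^2 + r*(-20*n - 48) + 54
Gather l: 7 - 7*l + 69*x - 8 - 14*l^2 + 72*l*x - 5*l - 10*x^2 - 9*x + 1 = -14*l^2 + l*(72*x - 12) - 10*x^2 + 60*x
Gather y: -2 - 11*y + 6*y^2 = 6*y^2 - 11*y - 2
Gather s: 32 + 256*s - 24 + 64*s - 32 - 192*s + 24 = 128*s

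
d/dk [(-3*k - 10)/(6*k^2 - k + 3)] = (-18*k^2 + 3*k + (3*k + 10)*(12*k - 1) - 9)/(6*k^2 - k + 3)^2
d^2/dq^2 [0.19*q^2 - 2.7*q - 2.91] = 0.380000000000000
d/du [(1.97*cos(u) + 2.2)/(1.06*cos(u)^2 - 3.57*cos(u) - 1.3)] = (2.0882*cos(u)^2 + 4.664*cos(u) - 5.293)*sin(u)/(1.1236*cos(u)^4 - 7.5684*cos(u)^3 + 9.9889*cos(u)^2 + 9.282*cos(u) + 1.69)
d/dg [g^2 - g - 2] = 2*g - 1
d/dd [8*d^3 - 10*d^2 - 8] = 4*d*(6*d - 5)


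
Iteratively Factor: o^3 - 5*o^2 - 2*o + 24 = (o + 2)*(o^2 - 7*o + 12) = (o - 4)*(o + 2)*(o - 3)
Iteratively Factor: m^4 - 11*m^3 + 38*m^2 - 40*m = (m - 4)*(m^3 - 7*m^2 + 10*m) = (m - 5)*(m - 4)*(m^2 - 2*m) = m*(m - 5)*(m - 4)*(m - 2)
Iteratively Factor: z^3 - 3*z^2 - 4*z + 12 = (z + 2)*(z^2 - 5*z + 6) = (z - 3)*(z + 2)*(z - 2)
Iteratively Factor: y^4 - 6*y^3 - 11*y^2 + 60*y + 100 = (y - 5)*(y^3 - y^2 - 16*y - 20) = (y - 5)*(y + 2)*(y^2 - 3*y - 10) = (y - 5)^2*(y + 2)*(y + 2)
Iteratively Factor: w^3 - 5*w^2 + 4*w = (w - 1)*(w^2 - 4*w) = (w - 4)*(w - 1)*(w)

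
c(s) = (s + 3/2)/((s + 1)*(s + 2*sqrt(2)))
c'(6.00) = -0.01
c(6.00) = 0.12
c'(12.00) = 0.00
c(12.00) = 0.07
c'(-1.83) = -1.13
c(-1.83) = 0.40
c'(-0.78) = -5.82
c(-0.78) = 1.60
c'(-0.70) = -3.20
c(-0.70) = 1.25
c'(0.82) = -0.14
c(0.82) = 0.35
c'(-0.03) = -0.38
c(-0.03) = 0.54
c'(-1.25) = -4.67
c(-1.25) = -0.63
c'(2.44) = -0.05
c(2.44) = 0.22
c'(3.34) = -0.03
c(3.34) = 0.18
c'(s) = -(s + 3/2)/((s + 1)*(s + 2*sqrt(2))^2) + 1/((s + 1)*(s + 2*sqrt(2))) - (s + 3/2)/((s + 1)^2*(s + 2*sqrt(2)))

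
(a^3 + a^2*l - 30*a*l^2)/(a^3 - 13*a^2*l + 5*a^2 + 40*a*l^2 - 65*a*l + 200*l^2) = a*(a + 6*l)/(a^2 - 8*a*l + 5*a - 40*l)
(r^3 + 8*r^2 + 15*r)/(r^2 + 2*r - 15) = r*(r + 3)/(r - 3)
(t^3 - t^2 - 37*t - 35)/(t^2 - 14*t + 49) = (t^2 + 6*t + 5)/(t - 7)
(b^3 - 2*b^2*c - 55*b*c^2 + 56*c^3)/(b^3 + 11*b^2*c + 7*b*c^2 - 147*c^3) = (b^2 - 9*b*c + 8*c^2)/(b^2 + 4*b*c - 21*c^2)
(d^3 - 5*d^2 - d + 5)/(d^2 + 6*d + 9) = (d^3 - 5*d^2 - d + 5)/(d^2 + 6*d + 9)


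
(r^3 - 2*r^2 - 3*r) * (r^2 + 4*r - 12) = r^5 + 2*r^4 - 23*r^3 + 12*r^2 + 36*r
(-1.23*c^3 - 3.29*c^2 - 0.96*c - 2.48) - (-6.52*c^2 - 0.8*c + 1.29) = -1.23*c^3 + 3.23*c^2 - 0.16*c - 3.77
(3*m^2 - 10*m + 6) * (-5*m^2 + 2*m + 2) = -15*m^4 + 56*m^3 - 44*m^2 - 8*m + 12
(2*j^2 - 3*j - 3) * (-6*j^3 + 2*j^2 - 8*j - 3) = -12*j^5 + 22*j^4 - 4*j^3 + 12*j^2 + 33*j + 9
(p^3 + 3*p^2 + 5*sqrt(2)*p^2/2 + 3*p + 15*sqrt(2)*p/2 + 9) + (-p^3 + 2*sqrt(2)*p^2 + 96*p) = 3*p^2 + 9*sqrt(2)*p^2/2 + 15*sqrt(2)*p/2 + 99*p + 9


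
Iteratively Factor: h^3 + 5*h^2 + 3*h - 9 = (h + 3)*(h^2 + 2*h - 3) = (h + 3)^2*(h - 1)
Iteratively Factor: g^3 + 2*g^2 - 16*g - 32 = (g - 4)*(g^2 + 6*g + 8) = (g - 4)*(g + 2)*(g + 4)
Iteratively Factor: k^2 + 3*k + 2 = (k + 2)*(k + 1)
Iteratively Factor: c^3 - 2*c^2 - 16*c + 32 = (c + 4)*(c^2 - 6*c + 8) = (c - 4)*(c + 4)*(c - 2)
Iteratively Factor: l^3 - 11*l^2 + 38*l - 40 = (l - 4)*(l^2 - 7*l + 10) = (l - 4)*(l - 2)*(l - 5)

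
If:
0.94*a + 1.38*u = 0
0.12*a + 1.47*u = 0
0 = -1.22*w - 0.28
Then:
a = 0.00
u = 0.00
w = -0.23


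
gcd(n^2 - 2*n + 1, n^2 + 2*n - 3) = n - 1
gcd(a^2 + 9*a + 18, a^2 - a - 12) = a + 3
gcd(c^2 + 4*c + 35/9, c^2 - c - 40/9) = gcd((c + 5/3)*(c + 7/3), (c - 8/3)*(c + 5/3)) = c + 5/3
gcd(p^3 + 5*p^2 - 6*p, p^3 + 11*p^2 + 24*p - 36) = p^2 + 5*p - 6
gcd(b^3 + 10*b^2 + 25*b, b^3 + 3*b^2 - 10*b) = b^2 + 5*b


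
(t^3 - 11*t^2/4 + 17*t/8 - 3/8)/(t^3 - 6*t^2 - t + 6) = (8*t^2 - 14*t + 3)/(8*(t^2 - 5*t - 6))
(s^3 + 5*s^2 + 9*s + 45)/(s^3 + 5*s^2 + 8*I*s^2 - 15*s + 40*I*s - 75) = (s - 3*I)/(s + 5*I)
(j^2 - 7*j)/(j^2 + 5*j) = (j - 7)/(j + 5)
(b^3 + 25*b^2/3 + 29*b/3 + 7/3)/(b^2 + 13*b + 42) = (3*b^2 + 4*b + 1)/(3*(b + 6))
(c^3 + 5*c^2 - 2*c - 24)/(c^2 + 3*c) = c + 2 - 8/c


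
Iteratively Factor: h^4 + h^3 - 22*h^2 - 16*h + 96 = (h + 3)*(h^3 - 2*h^2 - 16*h + 32) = (h + 3)*(h + 4)*(h^2 - 6*h + 8) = (h - 4)*(h + 3)*(h + 4)*(h - 2)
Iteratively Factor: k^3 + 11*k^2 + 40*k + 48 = (k + 4)*(k^2 + 7*k + 12) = (k + 3)*(k + 4)*(k + 4)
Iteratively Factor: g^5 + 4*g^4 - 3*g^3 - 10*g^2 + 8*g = (g - 1)*(g^4 + 5*g^3 + 2*g^2 - 8*g) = (g - 1)*(g + 4)*(g^3 + g^2 - 2*g) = g*(g - 1)*(g + 4)*(g^2 + g - 2) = g*(g - 1)^2*(g + 4)*(g + 2)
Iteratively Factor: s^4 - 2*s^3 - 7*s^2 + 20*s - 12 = (s + 3)*(s^3 - 5*s^2 + 8*s - 4) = (s - 2)*(s + 3)*(s^2 - 3*s + 2) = (s - 2)*(s - 1)*(s + 3)*(s - 2)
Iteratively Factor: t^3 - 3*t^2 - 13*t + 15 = (t + 3)*(t^2 - 6*t + 5) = (t - 1)*(t + 3)*(t - 5)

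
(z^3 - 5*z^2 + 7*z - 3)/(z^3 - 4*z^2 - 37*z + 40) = (z^2 - 4*z + 3)/(z^2 - 3*z - 40)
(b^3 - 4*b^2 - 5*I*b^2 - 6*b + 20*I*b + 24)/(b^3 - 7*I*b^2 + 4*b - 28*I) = (b^2 - b*(4 + 3*I) + 12*I)/(b^2 - 5*I*b + 14)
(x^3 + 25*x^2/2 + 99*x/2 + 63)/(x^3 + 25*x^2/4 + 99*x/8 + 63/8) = 4*(2*x^2 + 19*x + 42)/(8*x^2 + 26*x + 21)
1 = 1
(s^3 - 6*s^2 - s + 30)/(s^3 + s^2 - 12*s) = (s^2 - 3*s - 10)/(s*(s + 4))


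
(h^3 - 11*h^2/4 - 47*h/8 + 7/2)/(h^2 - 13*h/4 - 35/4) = (h^2 - 9*h/2 + 2)/(h - 5)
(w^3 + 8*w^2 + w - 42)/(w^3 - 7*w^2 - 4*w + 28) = (w^2 + 10*w + 21)/(w^2 - 5*w - 14)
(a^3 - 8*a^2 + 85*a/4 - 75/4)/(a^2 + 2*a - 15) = (a^2 - 5*a + 25/4)/(a + 5)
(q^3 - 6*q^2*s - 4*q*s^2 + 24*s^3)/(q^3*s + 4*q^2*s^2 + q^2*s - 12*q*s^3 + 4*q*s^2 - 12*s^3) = (q^2 - 4*q*s - 12*s^2)/(s*(q^2 + 6*q*s + q + 6*s))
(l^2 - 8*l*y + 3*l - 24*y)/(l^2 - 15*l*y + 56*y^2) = (-l - 3)/(-l + 7*y)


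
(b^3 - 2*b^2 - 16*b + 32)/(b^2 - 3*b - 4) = (b^2 + 2*b - 8)/(b + 1)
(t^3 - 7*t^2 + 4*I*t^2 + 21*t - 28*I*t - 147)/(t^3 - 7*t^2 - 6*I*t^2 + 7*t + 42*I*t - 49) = (t^2 + 4*I*t + 21)/(t^2 - 6*I*t + 7)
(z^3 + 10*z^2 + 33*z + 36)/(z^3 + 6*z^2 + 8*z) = (z^2 + 6*z + 9)/(z*(z + 2))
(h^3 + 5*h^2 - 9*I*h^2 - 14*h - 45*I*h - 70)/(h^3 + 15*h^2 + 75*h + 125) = (h^2 - 9*I*h - 14)/(h^2 + 10*h + 25)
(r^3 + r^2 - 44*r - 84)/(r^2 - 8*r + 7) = (r^2 + 8*r + 12)/(r - 1)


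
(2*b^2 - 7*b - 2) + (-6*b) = 2*b^2 - 13*b - 2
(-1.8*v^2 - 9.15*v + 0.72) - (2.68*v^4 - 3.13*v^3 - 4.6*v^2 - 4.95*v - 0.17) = -2.68*v^4 + 3.13*v^3 + 2.8*v^2 - 4.2*v + 0.89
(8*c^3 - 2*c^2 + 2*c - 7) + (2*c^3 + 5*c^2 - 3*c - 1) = 10*c^3 + 3*c^2 - c - 8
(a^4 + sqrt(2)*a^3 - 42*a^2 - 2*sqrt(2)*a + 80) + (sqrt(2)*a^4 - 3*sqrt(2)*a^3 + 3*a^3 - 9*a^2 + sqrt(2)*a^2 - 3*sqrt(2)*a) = a^4 + sqrt(2)*a^4 - 2*sqrt(2)*a^3 + 3*a^3 - 51*a^2 + sqrt(2)*a^2 - 5*sqrt(2)*a + 80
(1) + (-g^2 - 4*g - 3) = -g^2 - 4*g - 2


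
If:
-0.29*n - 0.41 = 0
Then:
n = -1.41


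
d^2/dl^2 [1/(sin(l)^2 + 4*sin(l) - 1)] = 2*(-2*sin(l)^4 - 6*sin(l)^3 - 7*sin(l)^2 + 10*sin(l) + 17)/(4*sin(l) - cos(l)^2)^3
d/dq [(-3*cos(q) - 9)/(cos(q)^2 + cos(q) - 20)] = 3*(sin(q)^2 - 6*cos(q) - 24)*sin(q)/(cos(q)^2 + cos(q) - 20)^2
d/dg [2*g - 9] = 2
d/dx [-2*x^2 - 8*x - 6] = -4*x - 8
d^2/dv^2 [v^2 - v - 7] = 2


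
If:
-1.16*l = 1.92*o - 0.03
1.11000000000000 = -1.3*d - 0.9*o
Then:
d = -0.692307692307692*o - 0.853846153846154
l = 0.0258620689655172 - 1.6551724137931*o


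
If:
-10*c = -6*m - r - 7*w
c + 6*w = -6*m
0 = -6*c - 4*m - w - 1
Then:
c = 9*w/16 - 3/16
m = 1/32 - 35*w/32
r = 83*w/16 - 33/16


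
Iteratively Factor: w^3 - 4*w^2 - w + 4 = (w - 1)*(w^2 - 3*w - 4) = (w - 4)*(w - 1)*(w + 1)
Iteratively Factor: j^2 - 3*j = (j - 3)*(j)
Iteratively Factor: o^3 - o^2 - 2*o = (o - 2)*(o^2 + o) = (o - 2)*(o + 1)*(o)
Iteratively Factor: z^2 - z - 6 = (z - 3)*(z + 2)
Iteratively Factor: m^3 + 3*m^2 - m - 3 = (m - 1)*(m^2 + 4*m + 3) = (m - 1)*(m + 3)*(m + 1)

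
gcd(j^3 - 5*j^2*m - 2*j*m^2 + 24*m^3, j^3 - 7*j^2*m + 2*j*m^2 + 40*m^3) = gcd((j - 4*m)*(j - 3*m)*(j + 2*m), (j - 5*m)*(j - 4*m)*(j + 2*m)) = j^2 - 2*j*m - 8*m^2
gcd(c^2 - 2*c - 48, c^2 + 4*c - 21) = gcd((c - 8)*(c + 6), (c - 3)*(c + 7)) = 1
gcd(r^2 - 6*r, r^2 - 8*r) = r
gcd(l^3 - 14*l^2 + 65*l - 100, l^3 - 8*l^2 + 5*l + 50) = l^2 - 10*l + 25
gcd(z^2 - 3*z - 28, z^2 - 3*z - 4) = 1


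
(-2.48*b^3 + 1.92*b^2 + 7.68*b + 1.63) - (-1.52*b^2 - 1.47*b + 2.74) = -2.48*b^3 + 3.44*b^2 + 9.15*b - 1.11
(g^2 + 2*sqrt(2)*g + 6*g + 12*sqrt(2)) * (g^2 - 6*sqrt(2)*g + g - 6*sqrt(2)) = g^4 - 4*sqrt(2)*g^3 + 7*g^3 - 28*sqrt(2)*g^2 - 18*g^2 - 168*g - 24*sqrt(2)*g - 144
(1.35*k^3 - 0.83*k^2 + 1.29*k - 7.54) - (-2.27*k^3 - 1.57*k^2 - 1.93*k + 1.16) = 3.62*k^3 + 0.74*k^2 + 3.22*k - 8.7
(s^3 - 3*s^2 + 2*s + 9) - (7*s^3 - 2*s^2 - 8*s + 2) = -6*s^3 - s^2 + 10*s + 7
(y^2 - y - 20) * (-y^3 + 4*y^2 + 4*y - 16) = -y^5 + 5*y^4 + 20*y^3 - 100*y^2 - 64*y + 320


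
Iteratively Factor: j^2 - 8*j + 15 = (j - 5)*(j - 3)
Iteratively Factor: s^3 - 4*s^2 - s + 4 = (s - 4)*(s^2 - 1) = (s - 4)*(s - 1)*(s + 1)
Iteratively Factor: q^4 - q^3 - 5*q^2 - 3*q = (q)*(q^3 - q^2 - 5*q - 3) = q*(q + 1)*(q^2 - 2*q - 3) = q*(q - 3)*(q + 1)*(q + 1)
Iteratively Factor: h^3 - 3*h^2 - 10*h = (h + 2)*(h^2 - 5*h) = (h - 5)*(h + 2)*(h)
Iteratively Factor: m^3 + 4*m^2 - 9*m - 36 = (m - 3)*(m^2 + 7*m + 12) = (m - 3)*(m + 4)*(m + 3)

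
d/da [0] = 0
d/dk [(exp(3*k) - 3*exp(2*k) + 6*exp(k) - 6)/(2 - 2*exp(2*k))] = (-exp(4*k) + 9*exp(2*k) - 18*exp(k) + 6)*exp(k)/(2*(exp(4*k) - 2*exp(2*k) + 1))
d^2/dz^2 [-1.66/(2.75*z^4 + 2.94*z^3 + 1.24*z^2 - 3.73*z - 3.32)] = ((54.78*z^2 + 29.2824*z + 4.1168)*(2.75*z^4 + 2.94*z^3 + 1.24*z^2 - 3.73*z - 3.32) - 1.66*(11.0*z^3 + 8.82*z^2 + 2.48*z - 3.73)*(22.0*z^3 + 17.64*z^2 + 4.96*z - 7.46))/(2.75*z^4 + 2.94*z^3 + 1.24*z^2 - 3.73*z - 3.32)^3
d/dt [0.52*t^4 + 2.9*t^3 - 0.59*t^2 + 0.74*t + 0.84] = 2.08*t^3 + 8.7*t^2 - 1.18*t + 0.74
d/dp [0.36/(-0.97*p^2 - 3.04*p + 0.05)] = (0.6984*p + 1.0944)/(0.97*p^2 + 3.04*p - 0.05)^2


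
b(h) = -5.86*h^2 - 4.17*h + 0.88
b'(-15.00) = 171.63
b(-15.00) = -1255.07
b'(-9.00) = 101.31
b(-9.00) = -436.25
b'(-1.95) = 18.68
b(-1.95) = -13.27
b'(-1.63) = 14.93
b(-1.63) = -7.89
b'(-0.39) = 0.40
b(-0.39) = 1.61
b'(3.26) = -42.38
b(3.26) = -74.99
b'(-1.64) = 15.05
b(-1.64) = -8.04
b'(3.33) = -43.20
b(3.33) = -77.99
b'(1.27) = -19.05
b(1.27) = -13.87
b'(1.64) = -23.39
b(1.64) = -21.72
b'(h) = -11.72*h - 4.17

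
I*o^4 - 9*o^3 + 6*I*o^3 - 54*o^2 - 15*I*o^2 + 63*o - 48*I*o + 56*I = (o + 7)*(o + I)*(o + 8*I)*(I*o - I)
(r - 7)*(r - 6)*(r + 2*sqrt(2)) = r^3 - 13*r^2 + 2*sqrt(2)*r^2 - 26*sqrt(2)*r + 42*r + 84*sqrt(2)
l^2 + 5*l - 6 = (l - 1)*(l + 6)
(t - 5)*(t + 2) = t^2 - 3*t - 10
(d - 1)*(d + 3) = d^2 + 2*d - 3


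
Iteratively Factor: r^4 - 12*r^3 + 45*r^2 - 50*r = (r - 5)*(r^3 - 7*r^2 + 10*r) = r*(r - 5)*(r^2 - 7*r + 10) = r*(r - 5)^2*(r - 2)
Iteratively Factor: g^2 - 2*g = (g)*(g - 2)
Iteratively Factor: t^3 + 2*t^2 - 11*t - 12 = (t + 1)*(t^2 + t - 12) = (t + 1)*(t + 4)*(t - 3)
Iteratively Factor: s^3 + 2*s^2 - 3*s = (s + 3)*(s^2 - s) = (s - 1)*(s + 3)*(s)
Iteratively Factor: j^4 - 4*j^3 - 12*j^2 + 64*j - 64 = (j - 2)*(j^3 - 2*j^2 - 16*j + 32) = (j - 2)*(j + 4)*(j^2 - 6*j + 8) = (j - 4)*(j - 2)*(j + 4)*(j - 2)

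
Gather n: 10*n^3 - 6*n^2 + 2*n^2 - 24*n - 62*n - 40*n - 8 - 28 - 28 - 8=10*n^3 - 4*n^2 - 126*n - 72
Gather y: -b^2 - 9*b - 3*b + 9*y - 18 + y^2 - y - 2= -b^2 - 12*b + y^2 + 8*y - 20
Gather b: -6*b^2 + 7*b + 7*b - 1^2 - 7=-6*b^2 + 14*b - 8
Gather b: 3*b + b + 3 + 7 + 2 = 4*b + 12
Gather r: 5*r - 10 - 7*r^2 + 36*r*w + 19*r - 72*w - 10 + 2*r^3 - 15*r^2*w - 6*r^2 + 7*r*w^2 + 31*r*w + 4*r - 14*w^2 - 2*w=2*r^3 + r^2*(-15*w - 13) + r*(7*w^2 + 67*w + 28) - 14*w^2 - 74*w - 20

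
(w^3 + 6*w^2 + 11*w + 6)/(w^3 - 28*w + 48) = (w^3 + 6*w^2 + 11*w + 6)/(w^3 - 28*w + 48)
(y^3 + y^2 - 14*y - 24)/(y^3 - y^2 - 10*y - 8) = (y + 3)/(y + 1)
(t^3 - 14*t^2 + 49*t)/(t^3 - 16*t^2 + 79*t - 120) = t*(t^2 - 14*t + 49)/(t^3 - 16*t^2 + 79*t - 120)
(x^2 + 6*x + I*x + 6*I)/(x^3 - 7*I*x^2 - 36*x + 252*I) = (x + I)/(x^2 - x*(6 + 7*I) + 42*I)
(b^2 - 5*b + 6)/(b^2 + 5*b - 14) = (b - 3)/(b + 7)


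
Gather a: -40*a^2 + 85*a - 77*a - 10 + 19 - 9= -40*a^2 + 8*a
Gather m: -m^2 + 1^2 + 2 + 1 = 4 - m^2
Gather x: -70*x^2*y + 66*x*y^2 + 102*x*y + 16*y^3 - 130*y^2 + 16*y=-70*x^2*y + x*(66*y^2 + 102*y) + 16*y^3 - 130*y^2 + 16*y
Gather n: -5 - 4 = -9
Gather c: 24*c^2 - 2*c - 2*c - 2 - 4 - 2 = 24*c^2 - 4*c - 8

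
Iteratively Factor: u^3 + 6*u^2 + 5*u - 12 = (u - 1)*(u^2 + 7*u + 12) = (u - 1)*(u + 4)*(u + 3)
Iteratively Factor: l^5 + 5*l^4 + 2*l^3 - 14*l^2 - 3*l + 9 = (l + 3)*(l^4 + 2*l^3 - 4*l^2 - 2*l + 3) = (l - 1)*(l + 3)*(l^3 + 3*l^2 - l - 3) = (l - 1)*(l + 1)*(l + 3)*(l^2 + 2*l - 3) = (l - 1)^2*(l + 1)*(l + 3)*(l + 3)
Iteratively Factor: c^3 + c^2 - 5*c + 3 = (c - 1)*(c^2 + 2*c - 3) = (c - 1)*(c + 3)*(c - 1)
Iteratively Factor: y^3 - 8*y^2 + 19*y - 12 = (y - 3)*(y^2 - 5*y + 4) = (y - 3)*(y - 1)*(y - 4)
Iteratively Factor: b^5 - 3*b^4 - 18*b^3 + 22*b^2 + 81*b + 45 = (b + 1)*(b^4 - 4*b^3 - 14*b^2 + 36*b + 45) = (b + 1)^2*(b^3 - 5*b^2 - 9*b + 45) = (b - 5)*(b + 1)^2*(b^2 - 9) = (b - 5)*(b + 1)^2*(b + 3)*(b - 3)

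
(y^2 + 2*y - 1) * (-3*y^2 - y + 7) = -3*y^4 - 7*y^3 + 8*y^2 + 15*y - 7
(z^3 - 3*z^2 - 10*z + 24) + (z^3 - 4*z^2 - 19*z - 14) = 2*z^3 - 7*z^2 - 29*z + 10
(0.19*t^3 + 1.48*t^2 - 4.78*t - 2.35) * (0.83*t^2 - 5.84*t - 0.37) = 0.1577*t^5 + 0.1188*t^4 - 12.6809*t^3 + 25.4171*t^2 + 15.4926*t + 0.8695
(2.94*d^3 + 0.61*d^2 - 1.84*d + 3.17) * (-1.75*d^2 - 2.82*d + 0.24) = -5.145*d^5 - 9.3583*d^4 + 2.2054*d^3 - 0.2123*d^2 - 9.381*d + 0.7608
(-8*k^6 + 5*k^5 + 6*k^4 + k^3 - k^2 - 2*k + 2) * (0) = 0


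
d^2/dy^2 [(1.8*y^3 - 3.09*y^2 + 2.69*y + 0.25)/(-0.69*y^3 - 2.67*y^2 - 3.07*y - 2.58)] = (-1.77635683940025e-15*y^7 + 9.574578*y^6 + 15.193386*y^5 - 31.983984*y^4 - 171.125202*y^3 - 169.663068*y^2 + 29.667834*y + 82.48123)/(0.328509*y^9 + 3.813561*y^8 + 19.141704*y^7 + 56.654343*y^6 + 113.685516*y^5 + 163.462419*y^4 + 169.601203*y^3 + 126.26649*y^2 + 61.305444*y + 17.173512)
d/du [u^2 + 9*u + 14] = 2*u + 9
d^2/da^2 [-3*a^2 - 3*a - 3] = -6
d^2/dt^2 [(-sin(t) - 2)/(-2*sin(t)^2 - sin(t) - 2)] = (-4*sin(t)^5 - 30*sin(t)^4 + 20*sin(t)^3 + 80*sin(t)^2 - 16)/(sin(t) - cos(2*t) + 3)^3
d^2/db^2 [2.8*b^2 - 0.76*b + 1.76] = 5.60000000000000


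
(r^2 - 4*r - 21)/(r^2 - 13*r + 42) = (r + 3)/(r - 6)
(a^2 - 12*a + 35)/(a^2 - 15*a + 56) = (a - 5)/(a - 8)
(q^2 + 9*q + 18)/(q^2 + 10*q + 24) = (q + 3)/(q + 4)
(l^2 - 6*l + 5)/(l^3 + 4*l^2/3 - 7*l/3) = 3*(l - 5)/(l*(3*l + 7))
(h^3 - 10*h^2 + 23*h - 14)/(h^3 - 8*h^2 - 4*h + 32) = (h^2 - 8*h + 7)/(h^2 - 6*h - 16)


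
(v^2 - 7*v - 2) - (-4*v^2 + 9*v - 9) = 5*v^2 - 16*v + 7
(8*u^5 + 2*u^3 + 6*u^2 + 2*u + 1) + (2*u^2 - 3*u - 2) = 8*u^5 + 2*u^3 + 8*u^2 - u - 1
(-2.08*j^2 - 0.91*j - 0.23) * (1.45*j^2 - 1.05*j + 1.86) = -3.016*j^4 + 0.8645*j^3 - 3.2468*j^2 - 1.4511*j - 0.4278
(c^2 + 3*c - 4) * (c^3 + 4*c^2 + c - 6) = c^5 + 7*c^4 + 9*c^3 - 19*c^2 - 22*c + 24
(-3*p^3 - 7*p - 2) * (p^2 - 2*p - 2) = -3*p^5 + 6*p^4 - p^3 + 12*p^2 + 18*p + 4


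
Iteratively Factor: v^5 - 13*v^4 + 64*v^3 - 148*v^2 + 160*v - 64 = (v - 4)*(v^4 - 9*v^3 + 28*v^2 - 36*v + 16) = (v - 4)*(v - 2)*(v^3 - 7*v^2 + 14*v - 8) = (v - 4)*(v - 2)*(v - 1)*(v^2 - 6*v + 8) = (v - 4)*(v - 2)^2*(v - 1)*(v - 4)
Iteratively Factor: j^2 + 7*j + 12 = (j + 4)*(j + 3)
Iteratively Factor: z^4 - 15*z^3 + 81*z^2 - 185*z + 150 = (z - 5)*(z^3 - 10*z^2 + 31*z - 30) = (z - 5)*(z - 2)*(z^2 - 8*z + 15) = (z - 5)^2*(z - 2)*(z - 3)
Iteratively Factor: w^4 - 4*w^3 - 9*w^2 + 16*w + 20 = (w - 2)*(w^3 - 2*w^2 - 13*w - 10) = (w - 2)*(w + 2)*(w^2 - 4*w - 5) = (w - 2)*(w + 1)*(w + 2)*(w - 5)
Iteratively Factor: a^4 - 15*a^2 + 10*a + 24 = (a - 3)*(a^3 + 3*a^2 - 6*a - 8) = (a - 3)*(a + 1)*(a^2 + 2*a - 8) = (a - 3)*(a + 1)*(a + 4)*(a - 2)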